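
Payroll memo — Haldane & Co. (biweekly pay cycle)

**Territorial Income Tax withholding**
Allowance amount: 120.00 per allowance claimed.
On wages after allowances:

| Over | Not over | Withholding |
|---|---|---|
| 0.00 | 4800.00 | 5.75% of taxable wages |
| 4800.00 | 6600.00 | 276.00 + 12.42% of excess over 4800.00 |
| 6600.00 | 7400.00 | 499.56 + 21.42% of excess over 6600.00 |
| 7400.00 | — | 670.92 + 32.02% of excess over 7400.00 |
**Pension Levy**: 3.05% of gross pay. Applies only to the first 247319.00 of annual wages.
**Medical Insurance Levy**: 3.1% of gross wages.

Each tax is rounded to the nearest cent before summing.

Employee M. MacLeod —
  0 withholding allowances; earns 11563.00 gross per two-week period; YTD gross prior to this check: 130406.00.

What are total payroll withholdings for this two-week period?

Territorial Income Tax: taxable = 11563.00
  670.92 + 32.02% × (11563.00 − 7400.00) = 670.92 + 32.02% × 4163.00 = 2003.91
Pension Levy: 3.05% × 11563.00 = 352.67
Medical Insurance Levy: 3.1% × 11563.00 = 358.45
Total: 2003.91 + 352.67 + 358.45 = 2715.03

2715.03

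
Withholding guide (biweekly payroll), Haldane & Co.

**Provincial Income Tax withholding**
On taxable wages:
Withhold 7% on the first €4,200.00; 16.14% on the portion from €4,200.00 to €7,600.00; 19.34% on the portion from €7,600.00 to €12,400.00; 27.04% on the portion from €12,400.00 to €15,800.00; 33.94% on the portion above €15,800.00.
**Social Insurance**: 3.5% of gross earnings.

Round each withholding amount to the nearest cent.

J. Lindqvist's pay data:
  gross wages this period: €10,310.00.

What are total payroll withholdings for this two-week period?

€1,727.72

Provincial Income Tax: taxable = €10,310.00
  €842.76 + 19.34% × (€10,310.00 − €7,600.00) = €842.76 + 19.34% × €2,710.00 = €1,366.87
Social Insurance: 3.5% × €10,310.00 = €360.85
Total: €1,366.87 + €360.85 = €1,727.72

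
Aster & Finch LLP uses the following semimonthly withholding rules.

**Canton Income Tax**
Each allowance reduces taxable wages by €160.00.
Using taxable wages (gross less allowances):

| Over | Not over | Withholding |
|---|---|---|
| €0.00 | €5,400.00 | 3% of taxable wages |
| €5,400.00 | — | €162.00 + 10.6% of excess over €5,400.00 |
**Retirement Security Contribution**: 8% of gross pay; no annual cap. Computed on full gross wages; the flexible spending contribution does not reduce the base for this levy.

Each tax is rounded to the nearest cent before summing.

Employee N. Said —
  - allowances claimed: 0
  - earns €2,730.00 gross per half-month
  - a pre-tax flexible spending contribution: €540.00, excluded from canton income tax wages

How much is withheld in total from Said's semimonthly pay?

€284.10

Canton Income Tax: taxable = €2,730.00 − €540.00 = €2,190.00
  3% × €2,190.00 = €65.70
Retirement Security Contribution: 8% × €2,730.00 = €218.40
Total: €65.70 + €218.40 = €284.10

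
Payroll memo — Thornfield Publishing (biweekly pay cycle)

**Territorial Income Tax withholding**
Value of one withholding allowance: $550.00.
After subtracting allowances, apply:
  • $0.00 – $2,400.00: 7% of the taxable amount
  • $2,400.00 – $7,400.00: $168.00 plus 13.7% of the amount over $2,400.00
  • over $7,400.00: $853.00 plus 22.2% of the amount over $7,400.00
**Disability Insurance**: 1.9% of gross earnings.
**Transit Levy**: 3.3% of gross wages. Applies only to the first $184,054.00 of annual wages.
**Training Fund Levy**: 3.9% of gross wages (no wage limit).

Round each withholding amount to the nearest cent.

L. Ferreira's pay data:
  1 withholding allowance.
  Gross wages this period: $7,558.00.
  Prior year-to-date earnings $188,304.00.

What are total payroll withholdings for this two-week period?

$1,237.66

Territorial Income Tax: taxable = $7,558.00 − 1×$550.00 = $7,008.00
  $168.00 + 13.7% × ($7,008.00 − $2,400.00) = $168.00 + 13.7% × $4,608.00 = $799.30
Disability Insurance: 1.9% × $7,558.00 = $143.60
Transit Levy: YTD $188,304.00 ≥ cap $184,054.00 → $0.00
Training Fund Levy: 3.9% × $7,558.00 = $294.76
Total: $799.30 + $143.60 + $0.00 + $294.76 = $1,237.66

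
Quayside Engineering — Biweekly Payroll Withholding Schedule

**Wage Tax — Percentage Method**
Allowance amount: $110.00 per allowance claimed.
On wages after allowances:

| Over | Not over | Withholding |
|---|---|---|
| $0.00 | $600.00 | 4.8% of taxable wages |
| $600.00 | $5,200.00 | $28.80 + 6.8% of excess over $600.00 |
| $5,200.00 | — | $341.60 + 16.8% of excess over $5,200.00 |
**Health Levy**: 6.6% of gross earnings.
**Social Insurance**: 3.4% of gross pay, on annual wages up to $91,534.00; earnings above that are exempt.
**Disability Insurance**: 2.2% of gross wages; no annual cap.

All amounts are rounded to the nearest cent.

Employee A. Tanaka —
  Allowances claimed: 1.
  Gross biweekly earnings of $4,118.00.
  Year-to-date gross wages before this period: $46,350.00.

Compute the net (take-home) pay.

$3,355.06

Wage Tax: taxable = $4,118.00 − 1×$110.00 = $4,008.00
  $28.80 + 6.8% × ($4,008.00 − $600.00) = $28.80 + 6.8% × $3,408.00 = $260.54
Health Levy: 6.6% × $4,118.00 = $271.79
Social Insurance: 3.4% × $4,118.00 = $140.01
Disability Insurance: 2.2% × $4,118.00 = $90.60
Total withheld: $260.54 + $271.79 + $140.01 + $90.60 = $762.94
Net pay: $4,118.00 − $762.94 = $3,355.06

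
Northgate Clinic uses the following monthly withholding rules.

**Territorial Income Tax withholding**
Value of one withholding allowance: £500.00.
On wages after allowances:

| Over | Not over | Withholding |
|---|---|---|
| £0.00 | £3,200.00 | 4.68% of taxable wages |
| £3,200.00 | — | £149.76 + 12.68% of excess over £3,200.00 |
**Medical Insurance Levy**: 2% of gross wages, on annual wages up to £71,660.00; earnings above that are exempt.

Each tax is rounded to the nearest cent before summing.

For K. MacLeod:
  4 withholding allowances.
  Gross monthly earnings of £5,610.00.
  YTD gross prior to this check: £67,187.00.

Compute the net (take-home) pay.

Territorial Income Tax: taxable = £5,610.00 − 4×£500.00 = £3,610.00
  £149.76 + 12.68% × (£3,610.00 − £3,200.00) = £149.76 + 12.68% × £410.00 = £201.75
Medical Insurance Levy: cap £71,660.00 − YTD £67,187.00 = £4,473.00 subject; 2% × £4,473.00 = £89.46
Total withheld: £201.75 + £89.46 = £291.21
Net pay: £5,610.00 − £291.21 = £5,318.79

£5,318.79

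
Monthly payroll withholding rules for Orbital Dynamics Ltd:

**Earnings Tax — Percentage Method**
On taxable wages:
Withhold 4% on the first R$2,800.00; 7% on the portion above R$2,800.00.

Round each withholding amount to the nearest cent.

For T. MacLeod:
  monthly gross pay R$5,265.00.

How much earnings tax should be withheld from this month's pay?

Earnings Tax: taxable = R$5,265.00
  R$112.00 + 7% × (R$5,265.00 − R$2,800.00) = R$112.00 + 7% × R$2,465.00 = R$284.55

R$284.55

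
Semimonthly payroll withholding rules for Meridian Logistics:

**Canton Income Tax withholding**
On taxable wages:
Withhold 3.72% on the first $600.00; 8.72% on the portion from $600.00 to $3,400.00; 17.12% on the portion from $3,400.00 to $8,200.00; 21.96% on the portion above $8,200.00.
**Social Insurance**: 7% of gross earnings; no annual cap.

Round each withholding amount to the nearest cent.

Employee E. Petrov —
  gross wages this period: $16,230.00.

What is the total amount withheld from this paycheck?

$3,987.73

Canton Income Tax: taxable = $16,230.00
  $1,088.24 + 21.96% × ($16,230.00 − $8,200.00) = $1,088.24 + 21.96% × $8,030.00 = $2,851.63
Social Insurance: 7% × $16,230.00 = $1,136.10
Total: $2,851.63 + $1,136.10 = $3,987.73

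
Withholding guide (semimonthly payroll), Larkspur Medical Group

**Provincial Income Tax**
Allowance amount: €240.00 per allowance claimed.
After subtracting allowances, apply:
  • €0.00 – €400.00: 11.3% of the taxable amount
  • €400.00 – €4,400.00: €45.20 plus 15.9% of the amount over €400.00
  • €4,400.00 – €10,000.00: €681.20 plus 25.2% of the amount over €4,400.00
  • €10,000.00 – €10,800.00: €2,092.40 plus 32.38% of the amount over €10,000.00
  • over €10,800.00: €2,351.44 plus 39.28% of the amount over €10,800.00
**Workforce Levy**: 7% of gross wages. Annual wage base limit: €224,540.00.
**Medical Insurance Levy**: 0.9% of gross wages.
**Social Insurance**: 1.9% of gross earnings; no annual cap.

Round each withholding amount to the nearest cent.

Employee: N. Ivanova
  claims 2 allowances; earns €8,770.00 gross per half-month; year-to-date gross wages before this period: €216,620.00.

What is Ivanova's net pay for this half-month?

€6,308.56

Provincial Income Tax: taxable = €8,770.00 − 2×€240.00 = €8,290.00
  €681.20 + 25.2% × (€8,290.00 − €4,400.00) = €681.20 + 25.2% × €3,890.00 = €1,661.48
Workforce Levy: cap €224,540.00 − YTD €216,620.00 = €7,920.00 subject; 7% × €7,920.00 = €554.40
Medical Insurance Levy: 0.9% × €8,770.00 = €78.93
Social Insurance: 1.9% × €8,770.00 = €166.63
Total withheld: €1,661.48 + €554.40 + €78.93 + €166.63 = €2,461.44
Net pay: €8,770.00 − €2,461.44 = €6,308.56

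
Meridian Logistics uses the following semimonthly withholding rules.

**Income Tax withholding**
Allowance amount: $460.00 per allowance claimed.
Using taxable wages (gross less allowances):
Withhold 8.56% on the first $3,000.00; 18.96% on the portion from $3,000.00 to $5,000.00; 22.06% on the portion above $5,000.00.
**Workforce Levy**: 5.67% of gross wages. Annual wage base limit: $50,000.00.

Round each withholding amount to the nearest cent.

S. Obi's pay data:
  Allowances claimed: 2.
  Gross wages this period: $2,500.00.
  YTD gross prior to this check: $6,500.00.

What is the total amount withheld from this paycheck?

Income Tax: taxable = $2,500.00 − 2×$460.00 = $1,580.00
  8.56% × $1,580.00 = $135.25
Workforce Levy: 5.67% × $2,500.00 = $141.75
Total: $135.25 + $141.75 = $277.00

$277.00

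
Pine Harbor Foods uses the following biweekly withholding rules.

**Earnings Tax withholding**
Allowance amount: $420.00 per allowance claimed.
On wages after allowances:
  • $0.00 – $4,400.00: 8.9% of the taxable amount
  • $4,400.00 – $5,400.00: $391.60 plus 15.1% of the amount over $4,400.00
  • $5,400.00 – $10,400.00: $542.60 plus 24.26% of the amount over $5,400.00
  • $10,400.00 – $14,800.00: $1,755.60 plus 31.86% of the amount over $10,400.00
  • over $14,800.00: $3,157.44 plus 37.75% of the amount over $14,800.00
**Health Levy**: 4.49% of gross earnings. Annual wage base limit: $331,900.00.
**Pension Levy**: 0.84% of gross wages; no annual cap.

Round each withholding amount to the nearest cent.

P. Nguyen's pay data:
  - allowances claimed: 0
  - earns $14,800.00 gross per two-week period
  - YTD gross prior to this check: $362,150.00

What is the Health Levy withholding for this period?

Health Levy: YTD $362,150.00 ≥ cap $331,900.00 → $0.00

$0.00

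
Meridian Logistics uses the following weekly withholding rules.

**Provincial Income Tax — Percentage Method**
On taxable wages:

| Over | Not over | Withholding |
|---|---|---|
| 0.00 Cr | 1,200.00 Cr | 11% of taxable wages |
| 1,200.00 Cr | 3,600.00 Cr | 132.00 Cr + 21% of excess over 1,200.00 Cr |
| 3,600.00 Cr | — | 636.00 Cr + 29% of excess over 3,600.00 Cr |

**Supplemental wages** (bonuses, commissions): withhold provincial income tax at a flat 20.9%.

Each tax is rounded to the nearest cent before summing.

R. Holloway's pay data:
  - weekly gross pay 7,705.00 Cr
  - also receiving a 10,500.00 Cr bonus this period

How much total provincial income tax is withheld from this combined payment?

Provincial Income Tax: taxable = 7,705.00 Cr
  636.00 Cr + 29% × (7,705.00 Cr − 3,600.00 Cr) = 636.00 Cr + 29% × 4,105.00 Cr = 1,826.45 Cr
Supplemental (20.9% flat on bonus): 20.9% × 10,500.00 Cr = 2,194.50 Cr
Total provincial income tax: 1,826.45 Cr + 2,194.50 Cr = 4,020.95 Cr

4,020.95 Cr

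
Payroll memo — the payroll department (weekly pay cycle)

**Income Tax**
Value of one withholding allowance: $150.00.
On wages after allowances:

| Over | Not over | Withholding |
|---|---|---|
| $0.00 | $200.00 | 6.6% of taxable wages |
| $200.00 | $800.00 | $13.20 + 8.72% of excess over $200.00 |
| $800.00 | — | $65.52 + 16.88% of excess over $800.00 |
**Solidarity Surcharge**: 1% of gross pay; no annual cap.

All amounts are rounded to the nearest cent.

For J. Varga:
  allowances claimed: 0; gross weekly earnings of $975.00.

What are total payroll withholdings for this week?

$104.81

Income Tax: taxable = $975.00
  $65.52 + 16.88% × ($975.00 − $800.00) = $65.52 + 16.88% × $175.00 = $95.06
Solidarity Surcharge: 1% × $975.00 = $9.75
Total: $95.06 + $9.75 = $104.81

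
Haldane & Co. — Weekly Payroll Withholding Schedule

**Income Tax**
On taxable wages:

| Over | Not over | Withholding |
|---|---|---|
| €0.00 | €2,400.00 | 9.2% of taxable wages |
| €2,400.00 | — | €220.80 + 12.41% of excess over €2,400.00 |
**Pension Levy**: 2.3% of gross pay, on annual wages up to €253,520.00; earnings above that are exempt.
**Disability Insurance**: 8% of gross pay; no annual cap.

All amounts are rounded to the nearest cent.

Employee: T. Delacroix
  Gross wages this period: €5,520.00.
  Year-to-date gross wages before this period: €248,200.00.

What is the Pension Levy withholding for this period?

Pension Levy: cap €253,520.00 − YTD €248,200.00 = €5,320.00 subject; 2.3% × €5,320.00 = €122.36

€122.36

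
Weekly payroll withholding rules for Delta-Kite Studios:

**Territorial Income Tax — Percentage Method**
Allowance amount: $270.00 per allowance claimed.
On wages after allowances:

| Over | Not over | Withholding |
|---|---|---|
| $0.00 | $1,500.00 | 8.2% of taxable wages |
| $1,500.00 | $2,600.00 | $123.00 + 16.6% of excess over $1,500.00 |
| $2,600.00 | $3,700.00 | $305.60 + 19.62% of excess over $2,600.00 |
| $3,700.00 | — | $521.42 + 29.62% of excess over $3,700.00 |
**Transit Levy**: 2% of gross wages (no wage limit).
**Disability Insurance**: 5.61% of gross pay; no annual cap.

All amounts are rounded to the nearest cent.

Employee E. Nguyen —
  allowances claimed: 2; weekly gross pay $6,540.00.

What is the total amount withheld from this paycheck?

$1,700.37

Territorial Income Tax: taxable = $6,540.00 − 2×$270.00 = $6,000.00
  $521.42 + 29.62% × ($6,000.00 − $3,700.00) = $521.42 + 29.62% × $2,300.00 = $1,202.68
Transit Levy: 2% × $6,540.00 = $130.80
Disability Insurance: 5.61% × $6,540.00 = $366.89
Total: $1,202.68 + $130.80 + $366.89 = $1,700.37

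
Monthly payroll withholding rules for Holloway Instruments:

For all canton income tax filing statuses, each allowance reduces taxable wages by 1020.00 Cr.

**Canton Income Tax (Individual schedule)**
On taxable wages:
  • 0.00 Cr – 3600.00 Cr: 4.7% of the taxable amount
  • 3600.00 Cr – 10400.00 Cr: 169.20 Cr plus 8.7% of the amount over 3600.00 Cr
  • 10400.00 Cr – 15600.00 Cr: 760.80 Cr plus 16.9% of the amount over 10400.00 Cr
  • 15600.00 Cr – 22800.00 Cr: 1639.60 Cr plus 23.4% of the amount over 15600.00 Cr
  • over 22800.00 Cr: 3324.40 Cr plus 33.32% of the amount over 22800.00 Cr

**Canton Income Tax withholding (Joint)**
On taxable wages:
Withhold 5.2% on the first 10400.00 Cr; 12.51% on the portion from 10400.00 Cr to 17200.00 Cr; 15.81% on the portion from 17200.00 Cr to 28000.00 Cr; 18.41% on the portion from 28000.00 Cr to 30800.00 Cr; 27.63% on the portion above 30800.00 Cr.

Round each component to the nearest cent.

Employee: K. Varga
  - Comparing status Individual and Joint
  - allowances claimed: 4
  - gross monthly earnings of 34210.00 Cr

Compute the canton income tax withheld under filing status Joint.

3491.09 Cr

Canton Income Tax (Joint): taxable = 34210.00 Cr − 4×1020.00 Cr = 30130.00 Cr
  3098.96 Cr + 18.41% × (30130.00 Cr − 28000.00 Cr) = 3098.96 Cr + 18.41% × 2130.00 Cr = 3491.09 Cr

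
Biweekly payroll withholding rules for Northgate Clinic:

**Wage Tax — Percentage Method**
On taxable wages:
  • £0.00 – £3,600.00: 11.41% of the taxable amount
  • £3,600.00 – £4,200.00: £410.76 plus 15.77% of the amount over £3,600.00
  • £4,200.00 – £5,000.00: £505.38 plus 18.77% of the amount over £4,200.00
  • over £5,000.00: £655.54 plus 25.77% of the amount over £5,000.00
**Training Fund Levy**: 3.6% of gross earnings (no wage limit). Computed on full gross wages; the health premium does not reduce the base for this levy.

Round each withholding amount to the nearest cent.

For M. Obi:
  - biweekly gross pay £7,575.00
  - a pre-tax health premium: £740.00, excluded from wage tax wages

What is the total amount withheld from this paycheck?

Wage Tax: taxable = £7,575.00 − £740.00 = £6,835.00
  £655.54 + 25.77% × (£6,835.00 − £5,000.00) = £655.54 + 25.77% × £1,835.00 = £1,128.42
Training Fund Levy: 3.6% × £7,575.00 = £272.70
Total: £1,128.42 + £272.70 = £1,401.12

£1,401.12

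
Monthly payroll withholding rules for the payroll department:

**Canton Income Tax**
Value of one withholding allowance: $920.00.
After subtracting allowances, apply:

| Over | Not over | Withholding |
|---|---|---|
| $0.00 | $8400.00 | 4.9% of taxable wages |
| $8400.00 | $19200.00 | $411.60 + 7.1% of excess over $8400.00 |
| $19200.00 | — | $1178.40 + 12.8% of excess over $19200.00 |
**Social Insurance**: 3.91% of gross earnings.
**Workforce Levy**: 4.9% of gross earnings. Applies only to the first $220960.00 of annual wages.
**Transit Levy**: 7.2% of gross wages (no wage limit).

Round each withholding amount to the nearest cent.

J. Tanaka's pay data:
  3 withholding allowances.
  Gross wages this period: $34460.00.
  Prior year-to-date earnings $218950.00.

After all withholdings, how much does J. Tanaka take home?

Canton Income Tax: taxable = $34460.00 − 3×$920.00 = $31700.00
  $1178.40 + 12.8% × ($31700.00 − $19200.00) = $1178.40 + 12.8% × $12500.00 = $2778.40
Social Insurance: 3.91% × $34460.00 = $1347.39
Workforce Levy: cap $220960.00 − YTD $218950.00 = $2010.00 subject; 4.9% × $2010.00 = $98.49
Transit Levy: 7.2% × $34460.00 = $2481.12
Total withheld: $2778.40 + $1347.39 + $98.49 + $2481.12 = $6705.40
Net pay: $34460.00 − $6705.40 = $27754.60

$27754.60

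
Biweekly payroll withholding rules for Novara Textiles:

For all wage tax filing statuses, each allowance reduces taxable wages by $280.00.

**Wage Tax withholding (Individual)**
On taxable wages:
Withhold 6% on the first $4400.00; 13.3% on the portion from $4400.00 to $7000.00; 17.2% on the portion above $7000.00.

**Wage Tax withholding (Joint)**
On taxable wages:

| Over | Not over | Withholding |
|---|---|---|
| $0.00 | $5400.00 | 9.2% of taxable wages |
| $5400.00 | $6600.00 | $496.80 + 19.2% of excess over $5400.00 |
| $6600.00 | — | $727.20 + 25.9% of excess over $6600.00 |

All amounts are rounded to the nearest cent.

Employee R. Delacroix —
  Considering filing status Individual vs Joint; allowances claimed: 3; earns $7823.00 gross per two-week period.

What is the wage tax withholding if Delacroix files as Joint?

$826.40

Wage Tax (Joint): taxable = $7823.00 − 3×$280.00 = $6983.00
  $727.20 + 25.9% × ($6983.00 − $6600.00) = $727.20 + 25.9% × $383.00 = $826.40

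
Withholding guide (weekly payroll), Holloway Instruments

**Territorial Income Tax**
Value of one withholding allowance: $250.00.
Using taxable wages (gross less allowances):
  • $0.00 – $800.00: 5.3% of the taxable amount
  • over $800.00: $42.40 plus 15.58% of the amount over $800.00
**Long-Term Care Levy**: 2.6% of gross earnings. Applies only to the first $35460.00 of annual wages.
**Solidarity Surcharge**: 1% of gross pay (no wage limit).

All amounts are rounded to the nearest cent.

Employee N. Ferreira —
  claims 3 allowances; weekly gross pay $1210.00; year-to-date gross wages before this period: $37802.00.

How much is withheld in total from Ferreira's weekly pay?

Territorial Income Tax: taxable = $1210.00 − 3×$250.00 = $460.00
  5.3% × $460.00 = $24.38
Long-Term Care Levy: YTD $37802.00 ≥ cap $35460.00 → $0.00
Solidarity Surcharge: 1% × $1210.00 = $12.10
Total: $24.38 + $0.00 + $12.10 = $36.48

$36.48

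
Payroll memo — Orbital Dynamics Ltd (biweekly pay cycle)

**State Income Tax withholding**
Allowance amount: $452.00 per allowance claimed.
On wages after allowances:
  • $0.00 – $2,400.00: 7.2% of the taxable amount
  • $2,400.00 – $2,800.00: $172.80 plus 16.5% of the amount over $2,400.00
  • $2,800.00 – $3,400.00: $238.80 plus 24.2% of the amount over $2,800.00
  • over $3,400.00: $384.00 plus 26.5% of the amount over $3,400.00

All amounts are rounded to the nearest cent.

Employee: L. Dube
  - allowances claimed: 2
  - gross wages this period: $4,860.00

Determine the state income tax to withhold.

$531.34

State Income Tax: taxable = $4,860.00 − 2×$452.00 = $3,956.00
  $384.00 + 26.5% × ($3,956.00 − $3,400.00) = $384.00 + 26.5% × $556.00 = $531.34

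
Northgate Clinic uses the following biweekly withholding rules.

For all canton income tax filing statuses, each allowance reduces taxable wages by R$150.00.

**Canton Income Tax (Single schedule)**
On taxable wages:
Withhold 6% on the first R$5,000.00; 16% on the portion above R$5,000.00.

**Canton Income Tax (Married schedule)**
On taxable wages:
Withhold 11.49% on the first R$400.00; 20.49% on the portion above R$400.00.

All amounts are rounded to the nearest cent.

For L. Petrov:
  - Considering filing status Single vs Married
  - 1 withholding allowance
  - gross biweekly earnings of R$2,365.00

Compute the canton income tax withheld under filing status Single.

R$132.90

Canton Income Tax (Single): taxable = R$2,365.00 − 1×R$150.00 = R$2,215.00
  6% × R$2,215.00 = R$132.90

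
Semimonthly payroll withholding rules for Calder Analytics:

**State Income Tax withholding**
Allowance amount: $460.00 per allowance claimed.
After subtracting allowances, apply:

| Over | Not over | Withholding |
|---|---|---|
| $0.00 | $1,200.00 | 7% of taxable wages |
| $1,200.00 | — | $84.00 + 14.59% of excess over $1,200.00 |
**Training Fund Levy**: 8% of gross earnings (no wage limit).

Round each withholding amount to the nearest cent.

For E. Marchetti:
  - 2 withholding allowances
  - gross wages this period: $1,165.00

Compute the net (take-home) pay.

State Income Tax: taxable = $1,165.00 − 2×$460.00 = $245.00
  7% × $245.00 = $17.15
Training Fund Levy: 8% × $1,165.00 = $93.20
Total withheld: $17.15 + $93.20 = $110.35
Net pay: $1,165.00 − $110.35 = $1,054.65

$1,054.65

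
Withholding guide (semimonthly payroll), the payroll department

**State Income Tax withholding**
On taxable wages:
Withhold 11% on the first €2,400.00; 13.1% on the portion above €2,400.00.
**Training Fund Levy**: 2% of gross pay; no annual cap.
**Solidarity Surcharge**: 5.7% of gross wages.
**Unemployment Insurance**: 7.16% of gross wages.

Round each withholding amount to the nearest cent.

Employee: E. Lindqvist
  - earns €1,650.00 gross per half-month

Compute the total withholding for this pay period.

State Income Tax: taxable = €1,650.00
  11% × €1,650.00 = €181.50
Training Fund Levy: 2% × €1,650.00 = €33.00
Solidarity Surcharge: 5.7% × €1,650.00 = €94.05
Unemployment Insurance: 7.16% × €1,650.00 = €118.14
Total: €181.50 + €33.00 + €94.05 + €118.14 = €426.69

€426.69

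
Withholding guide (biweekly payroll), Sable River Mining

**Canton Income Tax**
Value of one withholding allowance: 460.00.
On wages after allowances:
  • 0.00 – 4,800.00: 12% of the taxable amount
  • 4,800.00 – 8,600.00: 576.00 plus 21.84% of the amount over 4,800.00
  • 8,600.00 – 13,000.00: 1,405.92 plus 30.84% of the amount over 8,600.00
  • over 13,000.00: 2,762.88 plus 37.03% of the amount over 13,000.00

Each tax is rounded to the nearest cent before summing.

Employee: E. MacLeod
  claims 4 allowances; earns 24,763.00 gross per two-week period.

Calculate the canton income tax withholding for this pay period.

6,437.37

Canton Income Tax: taxable = 24,763.00 − 4×460.00 = 22,923.00
  2,762.88 + 37.03% × (22,923.00 − 13,000.00) = 2,762.88 + 37.03% × 9,923.00 = 6,437.37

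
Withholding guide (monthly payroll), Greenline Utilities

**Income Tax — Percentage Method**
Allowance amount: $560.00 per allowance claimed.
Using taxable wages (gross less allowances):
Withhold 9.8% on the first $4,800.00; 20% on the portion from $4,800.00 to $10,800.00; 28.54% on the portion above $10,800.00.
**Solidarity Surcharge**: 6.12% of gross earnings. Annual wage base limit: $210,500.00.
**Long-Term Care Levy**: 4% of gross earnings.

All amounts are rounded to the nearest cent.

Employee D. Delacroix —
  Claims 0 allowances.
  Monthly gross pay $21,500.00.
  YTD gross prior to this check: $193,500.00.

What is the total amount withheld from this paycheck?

$6,624.58

Income Tax: taxable = $21,500.00
  $1,670.40 + 28.54% × ($21,500.00 − $10,800.00) = $1,670.40 + 28.54% × $10,700.00 = $4,724.18
Solidarity Surcharge: cap $210,500.00 − YTD $193,500.00 = $17,000.00 subject; 6.12% × $17,000.00 = $1,040.40
Long-Term Care Levy: 4% × $21,500.00 = $860.00
Total: $4,724.18 + $1,040.40 + $860.00 = $6,624.58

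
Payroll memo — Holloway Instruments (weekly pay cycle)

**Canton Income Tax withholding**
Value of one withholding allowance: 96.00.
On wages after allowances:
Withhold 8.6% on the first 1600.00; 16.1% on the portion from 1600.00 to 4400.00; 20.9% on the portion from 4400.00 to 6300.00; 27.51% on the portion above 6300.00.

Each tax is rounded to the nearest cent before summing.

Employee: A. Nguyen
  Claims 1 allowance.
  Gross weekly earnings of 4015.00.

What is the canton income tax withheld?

Canton Income Tax: taxable = 4015.00 − 1×96.00 = 3919.00
  137.60 + 16.1% × (3919.00 − 1600.00) = 137.60 + 16.1% × 2319.00 = 510.96

510.96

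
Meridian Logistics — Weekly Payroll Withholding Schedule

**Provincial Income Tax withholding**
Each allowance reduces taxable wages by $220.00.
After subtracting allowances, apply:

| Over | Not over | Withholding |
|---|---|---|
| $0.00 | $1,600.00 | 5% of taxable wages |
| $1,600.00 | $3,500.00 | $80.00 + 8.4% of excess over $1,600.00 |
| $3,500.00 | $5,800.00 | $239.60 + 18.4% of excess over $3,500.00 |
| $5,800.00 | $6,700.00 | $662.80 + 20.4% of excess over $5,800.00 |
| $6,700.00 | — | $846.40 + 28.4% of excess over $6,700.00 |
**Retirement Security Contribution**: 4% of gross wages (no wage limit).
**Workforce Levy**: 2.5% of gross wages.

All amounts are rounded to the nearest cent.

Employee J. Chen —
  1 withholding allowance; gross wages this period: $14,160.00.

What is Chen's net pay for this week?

$10,337.04

Provincial Income Tax: taxable = $14,160.00 − 1×$220.00 = $13,940.00
  $846.40 + 28.4% × ($13,940.00 − $6,700.00) = $846.40 + 28.4% × $7,240.00 = $2,902.56
Retirement Security Contribution: 4% × $14,160.00 = $566.40
Workforce Levy: 2.5% × $14,160.00 = $354.00
Total withheld: $2,902.56 + $566.40 + $354.00 = $3,822.96
Net pay: $14,160.00 − $3,822.96 = $10,337.04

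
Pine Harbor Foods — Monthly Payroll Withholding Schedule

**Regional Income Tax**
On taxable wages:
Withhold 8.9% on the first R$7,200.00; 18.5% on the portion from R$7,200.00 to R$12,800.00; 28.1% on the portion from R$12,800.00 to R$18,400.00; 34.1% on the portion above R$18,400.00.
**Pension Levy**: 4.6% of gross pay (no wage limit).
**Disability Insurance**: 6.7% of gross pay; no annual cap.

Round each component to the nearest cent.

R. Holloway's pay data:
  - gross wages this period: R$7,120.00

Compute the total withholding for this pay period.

R$1,438.24

Regional Income Tax: taxable = R$7,120.00
  8.9% × R$7,120.00 = R$633.68
Pension Levy: 4.6% × R$7,120.00 = R$327.52
Disability Insurance: 6.7% × R$7,120.00 = R$477.04
Total: R$633.68 + R$327.52 + R$477.04 = R$1,438.24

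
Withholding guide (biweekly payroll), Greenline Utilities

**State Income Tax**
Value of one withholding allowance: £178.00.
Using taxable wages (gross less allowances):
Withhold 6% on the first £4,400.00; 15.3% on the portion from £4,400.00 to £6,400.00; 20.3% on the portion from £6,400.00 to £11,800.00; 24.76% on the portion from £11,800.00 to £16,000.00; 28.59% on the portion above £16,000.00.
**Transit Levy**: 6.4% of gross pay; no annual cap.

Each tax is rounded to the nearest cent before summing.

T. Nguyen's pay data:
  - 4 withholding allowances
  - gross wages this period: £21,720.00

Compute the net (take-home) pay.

£16,192.01

State Income Tax: taxable = £21,720.00 − 4×£178.00 = £21,008.00
  £2,706.12 + 28.59% × (£21,008.00 − £16,000.00) = £2,706.12 + 28.59% × £5,008.00 = £4,137.91
Transit Levy: 6.4% × £21,720.00 = £1,390.08
Total withheld: £4,137.91 + £1,390.08 = £5,527.99
Net pay: £21,720.00 − £5,527.99 = £16,192.01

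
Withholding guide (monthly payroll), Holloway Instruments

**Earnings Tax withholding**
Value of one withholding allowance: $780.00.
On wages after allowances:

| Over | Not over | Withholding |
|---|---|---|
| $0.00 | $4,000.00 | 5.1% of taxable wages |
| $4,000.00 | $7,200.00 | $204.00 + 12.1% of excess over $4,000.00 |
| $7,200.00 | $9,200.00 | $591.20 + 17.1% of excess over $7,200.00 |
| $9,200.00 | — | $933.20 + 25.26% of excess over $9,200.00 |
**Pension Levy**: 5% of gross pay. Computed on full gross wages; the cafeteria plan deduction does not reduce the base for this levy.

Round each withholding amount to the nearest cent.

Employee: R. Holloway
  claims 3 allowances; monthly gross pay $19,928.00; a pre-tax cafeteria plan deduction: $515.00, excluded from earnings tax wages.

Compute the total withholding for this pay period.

$3,918.32

Earnings Tax: taxable = $19,928.00 − $515.00 − 3×$780.00 = $17,073.00
  $933.20 + 25.26% × ($17,073.00 − $9,200.00) = $933.20 + 25.26% × $7,873.00 = $2,921.92
Pension Levy: 5% × $19,928.00 = $996.40
Total: $2,921.92 + $996.40 = $3,918.32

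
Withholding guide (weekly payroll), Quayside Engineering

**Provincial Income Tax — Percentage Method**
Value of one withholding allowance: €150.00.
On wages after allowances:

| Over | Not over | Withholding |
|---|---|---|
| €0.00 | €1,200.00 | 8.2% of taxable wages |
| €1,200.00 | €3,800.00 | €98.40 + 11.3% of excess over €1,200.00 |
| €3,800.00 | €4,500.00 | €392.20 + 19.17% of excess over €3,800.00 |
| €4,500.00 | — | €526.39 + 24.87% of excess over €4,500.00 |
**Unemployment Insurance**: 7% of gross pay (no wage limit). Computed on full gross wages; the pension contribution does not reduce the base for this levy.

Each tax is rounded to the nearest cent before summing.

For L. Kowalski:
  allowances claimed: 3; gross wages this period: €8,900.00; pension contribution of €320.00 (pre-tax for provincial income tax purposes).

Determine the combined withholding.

Provincial Income Tax: taxable = €8,900.00 − €320.00 − 3×€150.00 = €8,130.00
  €526.39 + 24.87% × (€8,130.00 − €4,500.00) = €526.39 + 24.87% × €3,630.00 = €1,429.17
Unemployment Insurance: 7% × €8,900.00 = €623.00
Total: €1,429.17 + €623.00 = €2,052.17

€2,052.17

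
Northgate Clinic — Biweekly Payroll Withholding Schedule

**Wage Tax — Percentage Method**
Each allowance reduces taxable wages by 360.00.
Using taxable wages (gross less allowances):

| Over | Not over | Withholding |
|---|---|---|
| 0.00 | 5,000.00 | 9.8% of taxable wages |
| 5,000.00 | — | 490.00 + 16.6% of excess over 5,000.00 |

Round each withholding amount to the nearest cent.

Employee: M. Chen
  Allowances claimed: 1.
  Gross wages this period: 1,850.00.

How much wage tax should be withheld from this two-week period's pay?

Wage Tax: taxable = 1,850.00 − 1×360.00 = 1,490.00
  9.8% × 1,490.00 = 146.02

146.02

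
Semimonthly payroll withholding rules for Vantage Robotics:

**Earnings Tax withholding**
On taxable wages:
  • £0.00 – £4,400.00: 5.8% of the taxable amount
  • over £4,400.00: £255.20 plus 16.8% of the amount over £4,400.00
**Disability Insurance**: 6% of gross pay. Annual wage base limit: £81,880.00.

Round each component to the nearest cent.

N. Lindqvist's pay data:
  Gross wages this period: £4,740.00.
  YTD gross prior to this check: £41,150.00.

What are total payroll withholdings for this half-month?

£596.72

Earnings Tax: taxable = £4,740.00
  £255.20 + 16.8% × (£4,740.00 − £4,400.00) = £255.20 + 16.8% × £340.00 = £312.32
Disability Insurance: 6% × £4,740.00 = £284.40
Total: £312.32 + £284.40 = £596.72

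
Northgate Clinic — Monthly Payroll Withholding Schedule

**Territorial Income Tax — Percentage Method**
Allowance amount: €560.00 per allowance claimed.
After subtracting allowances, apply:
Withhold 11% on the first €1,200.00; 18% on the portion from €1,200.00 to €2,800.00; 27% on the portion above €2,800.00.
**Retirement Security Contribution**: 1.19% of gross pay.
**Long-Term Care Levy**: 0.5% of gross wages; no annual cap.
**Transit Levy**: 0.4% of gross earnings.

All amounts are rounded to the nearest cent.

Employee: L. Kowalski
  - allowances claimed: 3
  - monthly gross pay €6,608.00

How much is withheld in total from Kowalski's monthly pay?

Territorial Income Tax: taxable = €6,608.00 − 3×€560.00 = €4,928.00
  €420.00 + 27% × (€4,928.00 − €2,800.00) = €420.00 + 27% × €2,128.00 = €994.56
Retirement Security Contribution: 1.19% × €6,608.00 = €78.64
Long-Term Care Levy: 0.5% × €6,608.00 = €33.04
Transit Levy: 0.4% × €6,608.00 = €26.43
Total: €994.56 + €78.64 + €33.04 + €26.43 = €1,132.67

€1,132.67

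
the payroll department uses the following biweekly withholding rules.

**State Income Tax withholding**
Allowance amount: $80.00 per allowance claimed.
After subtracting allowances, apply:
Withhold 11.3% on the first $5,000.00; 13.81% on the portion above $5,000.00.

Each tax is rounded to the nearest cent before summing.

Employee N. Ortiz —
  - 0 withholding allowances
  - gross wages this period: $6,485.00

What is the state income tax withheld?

State Income Tax: taxable = $6,485.00
  $565.00 + 13.81% × ($6,485.00 − $5,000.00) = $565.00 + 13.81% × $1,485.00 = $770.08

$770.08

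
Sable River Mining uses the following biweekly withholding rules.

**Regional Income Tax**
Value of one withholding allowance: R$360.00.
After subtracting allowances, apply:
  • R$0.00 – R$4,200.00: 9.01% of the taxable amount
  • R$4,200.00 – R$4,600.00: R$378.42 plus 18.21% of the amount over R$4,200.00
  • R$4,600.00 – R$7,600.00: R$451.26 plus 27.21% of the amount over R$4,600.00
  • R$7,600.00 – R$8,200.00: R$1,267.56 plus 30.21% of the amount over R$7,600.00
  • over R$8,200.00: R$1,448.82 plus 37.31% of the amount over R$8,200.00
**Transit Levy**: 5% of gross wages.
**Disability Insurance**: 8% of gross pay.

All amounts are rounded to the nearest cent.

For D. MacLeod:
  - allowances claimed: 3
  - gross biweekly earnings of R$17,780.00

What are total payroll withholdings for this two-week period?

R$6,931.57

Regional Income Tax: taxable = R$17,780.00 − 3×R$360.00 = R$16,700.00
  R$1,448.82 + 37.31% × (R$16,700.00 − R$8,200.00) = R$1,448.82 + 37.31% × R$8,500.00 = R$4,620.17
Transit Levy: 5% × R$17,780.00 = R$889.00
Disability Insurance: 8% × R$17,780.00 = R$1,422.40
Total: R$4,620.17 + R$889.00 + R$1,422.40 = R$6,931.57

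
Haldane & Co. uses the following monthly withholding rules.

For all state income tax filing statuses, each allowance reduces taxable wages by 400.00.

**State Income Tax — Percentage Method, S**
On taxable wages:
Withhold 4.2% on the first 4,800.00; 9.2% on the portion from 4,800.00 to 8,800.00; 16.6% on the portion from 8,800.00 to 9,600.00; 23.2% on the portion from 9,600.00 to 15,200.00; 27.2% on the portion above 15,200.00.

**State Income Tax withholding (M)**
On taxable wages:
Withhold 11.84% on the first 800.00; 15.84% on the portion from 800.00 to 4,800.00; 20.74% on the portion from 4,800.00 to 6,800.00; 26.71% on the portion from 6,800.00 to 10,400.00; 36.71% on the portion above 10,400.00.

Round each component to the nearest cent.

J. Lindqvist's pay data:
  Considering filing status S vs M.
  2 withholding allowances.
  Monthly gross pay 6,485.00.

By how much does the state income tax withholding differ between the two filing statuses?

State Income Tax (S): taxable = 6,485.00 − 2×400.00 = 5,685.00
  201.60 + 9.2% × (5,685.00 − 4,800.00) = 201.60 + 9.2% × 885.00 = 283.02
State Income Tax (M): taxable = 6,485.00 − 2×400.00 = 5,685.00
  728.32 + 20.74% × (5,685.00 − 4,800.00) = 728.32 + 20.74% × 885.00 = 911.87
Difference: |283.02 − 911.87| = 628.85 (higher under M)

628.85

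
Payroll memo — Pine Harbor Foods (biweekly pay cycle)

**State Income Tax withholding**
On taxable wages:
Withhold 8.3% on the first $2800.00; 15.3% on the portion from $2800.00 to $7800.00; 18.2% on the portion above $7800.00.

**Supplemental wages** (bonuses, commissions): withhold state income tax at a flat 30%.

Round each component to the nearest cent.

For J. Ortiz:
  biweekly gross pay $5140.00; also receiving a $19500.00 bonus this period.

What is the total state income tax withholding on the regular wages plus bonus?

$6440.42

State Income Tax: taxable = $5140.00
  $232.40 + 15.3% × ($5140.00 − $2800.00) = $232.40 + 15.3% × $2340.00 = $590.42
Supplemental (30% flat on bonus): 30% × $19500.00 = $5850.00
Total state income tax: $590.42 + $5850.00 = $6440.42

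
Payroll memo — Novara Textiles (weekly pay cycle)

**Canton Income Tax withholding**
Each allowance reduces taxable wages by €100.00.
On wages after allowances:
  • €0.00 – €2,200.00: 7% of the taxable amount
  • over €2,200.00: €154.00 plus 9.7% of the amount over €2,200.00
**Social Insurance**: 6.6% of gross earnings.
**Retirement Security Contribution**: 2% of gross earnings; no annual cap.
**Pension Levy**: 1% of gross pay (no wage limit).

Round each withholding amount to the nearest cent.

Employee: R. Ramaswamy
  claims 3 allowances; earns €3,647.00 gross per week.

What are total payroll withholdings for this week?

€615.37

Canton Income Tax: taxable = €3,647.00 − 3×€100.00 = €3,347.00
  €154.00 + 9.7% × (€3,347.00 − €2,200.00) = €154.00 + 9.7% × €1,147.00 = €265.26
Social Insurance: 6.6% × €3,647.00 = €240.70
Retirement Security Contribution: 2% × €3,647.00 = €72.94
Pension Levy: 1% × €3,647.00 = €36.47
Total: €265.26 + €240.70 + €72.94 + €36.47 = €615.37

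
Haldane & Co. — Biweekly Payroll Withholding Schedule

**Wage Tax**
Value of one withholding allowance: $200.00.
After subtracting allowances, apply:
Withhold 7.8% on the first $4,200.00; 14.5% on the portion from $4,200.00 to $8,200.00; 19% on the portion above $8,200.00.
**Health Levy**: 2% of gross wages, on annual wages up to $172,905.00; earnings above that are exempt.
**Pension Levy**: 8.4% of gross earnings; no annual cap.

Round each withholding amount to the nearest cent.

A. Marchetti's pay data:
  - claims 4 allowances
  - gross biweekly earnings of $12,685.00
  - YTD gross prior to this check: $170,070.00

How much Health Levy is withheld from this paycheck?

$56.70

Health Levy: cap $172,905.00 − YTD $170,070.00 = $2,835.00 subject; 2% × $2,835.00 = $56.70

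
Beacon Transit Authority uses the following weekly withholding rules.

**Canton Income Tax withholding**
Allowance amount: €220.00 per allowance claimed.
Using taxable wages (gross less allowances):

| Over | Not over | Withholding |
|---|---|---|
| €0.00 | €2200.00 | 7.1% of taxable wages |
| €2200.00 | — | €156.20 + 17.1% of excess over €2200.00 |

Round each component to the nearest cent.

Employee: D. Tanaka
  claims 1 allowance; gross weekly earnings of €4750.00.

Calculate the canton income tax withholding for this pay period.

€554.63

Canton Income Tax: taxable = €4750.00 − 1×€220.00 = €4530.00
  €156.20 + 17.1% × (€4530.00 − €2200.00) = €156.20 + 17.1% × €2330.00 = €554.63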